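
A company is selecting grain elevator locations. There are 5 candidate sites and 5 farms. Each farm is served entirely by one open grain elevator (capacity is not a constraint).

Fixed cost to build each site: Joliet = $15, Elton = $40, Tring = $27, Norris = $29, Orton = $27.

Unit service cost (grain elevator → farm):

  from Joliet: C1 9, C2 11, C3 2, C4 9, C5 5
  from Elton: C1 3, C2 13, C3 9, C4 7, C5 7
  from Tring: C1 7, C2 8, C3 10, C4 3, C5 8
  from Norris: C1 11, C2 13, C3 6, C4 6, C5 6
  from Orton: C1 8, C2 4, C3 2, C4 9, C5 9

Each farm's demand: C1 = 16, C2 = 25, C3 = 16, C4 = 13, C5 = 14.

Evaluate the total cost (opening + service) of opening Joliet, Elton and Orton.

Each farm is assigned to its cheapest site among the open ones.
{Joliet, Elton, Orton}: C1→Elton 3·16=48, C2→Orton 4·25=100, C3→Joliet 2·16=32, C4→Elton 7·13=91, C5→Joliet 5·14=70. Service 341; fixed 82; total 423.

Total cost: 423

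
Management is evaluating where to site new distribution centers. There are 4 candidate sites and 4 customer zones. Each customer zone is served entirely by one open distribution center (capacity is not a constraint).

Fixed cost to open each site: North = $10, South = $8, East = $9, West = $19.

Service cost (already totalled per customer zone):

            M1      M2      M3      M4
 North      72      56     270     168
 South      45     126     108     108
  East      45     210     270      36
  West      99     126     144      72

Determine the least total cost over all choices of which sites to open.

Minimum total cost: 272

For any fixed open set, each customer zone goes to its cheapest open site; total = fixed + service.
{North, South, East}: M1→South 45, M2→North 56, M3→South 108, M4→East 36. Service 245; fixed 27; total 272.
{North, South, East, West}: M1→South 45, M2→North 56, M3→South 108, M4→East 36. Service 245; fixed 46; total 291.
{North, South, West}: service 281 + fixed 37 = 318
{South}: service 387 + fixed 8 = 395
No other subset beats 272.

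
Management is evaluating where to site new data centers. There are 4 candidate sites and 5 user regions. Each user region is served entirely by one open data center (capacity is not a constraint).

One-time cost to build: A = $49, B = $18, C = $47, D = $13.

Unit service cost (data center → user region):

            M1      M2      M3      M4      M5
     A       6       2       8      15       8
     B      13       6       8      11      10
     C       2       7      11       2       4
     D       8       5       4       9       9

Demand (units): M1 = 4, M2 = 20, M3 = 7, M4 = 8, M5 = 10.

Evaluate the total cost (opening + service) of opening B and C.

Each user region is assigned to its cheapest site among the open ones.
{B, C}: M1→C 2·4=8, M2→B 6·20=120, M3→B 8·7=56, M4→C 2·8=16, M5→C 4·10=40. Service 240; fixed 65; total 305.

Total cost: 305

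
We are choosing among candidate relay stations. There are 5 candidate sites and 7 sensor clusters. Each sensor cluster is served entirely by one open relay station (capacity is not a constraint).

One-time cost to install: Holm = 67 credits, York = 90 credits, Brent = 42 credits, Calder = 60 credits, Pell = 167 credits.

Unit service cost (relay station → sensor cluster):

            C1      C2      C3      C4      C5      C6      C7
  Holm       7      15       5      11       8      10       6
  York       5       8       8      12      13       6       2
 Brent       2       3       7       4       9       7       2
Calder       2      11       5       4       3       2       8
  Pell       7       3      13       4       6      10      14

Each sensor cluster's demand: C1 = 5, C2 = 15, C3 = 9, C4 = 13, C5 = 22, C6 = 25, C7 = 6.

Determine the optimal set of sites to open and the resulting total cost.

Open Brent and Calder; minimum total cost 382.

For any fixed open set, each sensor cluster goes to its cheapest open site; total = fixed + service.
{Brent, Calder}: C1→Brent 2·5=10, C2→Brent 3·15=45, C3→Calder 5·9=45, C4→Brent 4·13=52, C5→Calder 3·22=66, C6→Calder 2·25=50, C7→Brent 2·6=12. Service 280; fixed 102; total 382.
{Holm, Brent, Calder}: service 280 + fixed 169 = 449
{York, Brent, Calder}: C1→Brent 2·5=10, C2→Brent 3·15=45, C3→Calder 5·9=45, C4→Brent 4·13=52, C5→Calder 3·22=66, C6→Calder 2·25=50, C7→York 2·6=12. Service 280; fixed 192; total 472.
{Holm, York, Brent, Calder, Pell}: service 280 + fixed 426 = 706
No other subset beats 382.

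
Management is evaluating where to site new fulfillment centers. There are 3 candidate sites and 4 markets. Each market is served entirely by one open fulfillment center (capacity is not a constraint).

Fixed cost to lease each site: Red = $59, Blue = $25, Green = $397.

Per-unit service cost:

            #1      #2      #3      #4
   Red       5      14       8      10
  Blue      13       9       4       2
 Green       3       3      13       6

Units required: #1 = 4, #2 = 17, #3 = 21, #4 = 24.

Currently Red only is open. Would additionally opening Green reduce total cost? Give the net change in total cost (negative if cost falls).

No — net change +106 (cost rises by 106).

Current service cost with {Red}: 666.
Adding Green: each market re-picks its cheapest; new service cost 375, saving 291.
Extra fixed cost: 397. Net change = 397 − 291 = 106.
(Totals: 725 → 831.)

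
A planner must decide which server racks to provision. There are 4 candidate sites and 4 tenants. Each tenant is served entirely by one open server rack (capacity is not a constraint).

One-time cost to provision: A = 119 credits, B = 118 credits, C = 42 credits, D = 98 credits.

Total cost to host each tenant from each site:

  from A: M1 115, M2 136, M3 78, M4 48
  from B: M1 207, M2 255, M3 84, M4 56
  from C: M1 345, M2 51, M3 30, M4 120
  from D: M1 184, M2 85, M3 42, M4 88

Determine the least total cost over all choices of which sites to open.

For any fixed open set, each tenant goes to its cheapest open site; total = fixed + service.
{A, C}: M1→A 115, M2→C 51, M3→C 30, M4→A 48. Service 244; fixed 161; total 405.
{C, D}: service 353 + fixed 140 = 493
{A}: service 377 + fixed 119 = 496
{A, B, C, D}: service 244 + fixed 377 = 621
No other subset beats 405.

Minimum total cost: 405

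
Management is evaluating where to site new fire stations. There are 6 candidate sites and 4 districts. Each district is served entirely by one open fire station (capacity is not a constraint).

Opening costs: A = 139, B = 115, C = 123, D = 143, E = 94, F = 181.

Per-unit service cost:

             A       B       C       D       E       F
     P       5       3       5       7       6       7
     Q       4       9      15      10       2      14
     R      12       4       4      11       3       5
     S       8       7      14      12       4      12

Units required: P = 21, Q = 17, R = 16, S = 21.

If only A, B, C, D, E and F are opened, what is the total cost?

Total cost: 1024

Each district is assigned to its cheapest site among the open ones.
{A, B, C, D, E, F}: P→B 3·21=63, Q→E 2·17=34, R→E 3·16=48, S→E 4·21=84. Service 229; fixed 795; total 1024.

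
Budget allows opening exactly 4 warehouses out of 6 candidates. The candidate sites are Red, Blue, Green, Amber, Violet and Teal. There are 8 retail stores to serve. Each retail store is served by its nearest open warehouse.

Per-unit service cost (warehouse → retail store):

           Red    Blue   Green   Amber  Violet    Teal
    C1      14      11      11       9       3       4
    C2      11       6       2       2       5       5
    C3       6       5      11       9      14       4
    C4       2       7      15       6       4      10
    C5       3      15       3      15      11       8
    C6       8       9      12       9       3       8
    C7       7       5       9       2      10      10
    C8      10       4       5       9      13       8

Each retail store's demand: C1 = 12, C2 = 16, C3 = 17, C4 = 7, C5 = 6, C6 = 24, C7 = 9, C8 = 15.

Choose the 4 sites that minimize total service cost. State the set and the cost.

Choose Red, Blue, Amber and Violet; total service cost 335.

With exactly 4 open, each retail store uses its cheapest among the chosen.
{Red, Blue, Amber, Violet}: C1→Violet 3·12=36, C2→Amber 2·16=32, C3→Blue 5·17=85, C4→Red 2·7=14, C5→Red 3·6=18, C6→Violet 3·24=72, C7→Amber 2·9=18, C8→Blue 4·15=60. Service cost 335.
{Green, Amber, Violet, Teal}: service cost 347
{Blue, Green, Amber, Violet}: service cost 349
Among all 15 size-4 choices, {Red, Blue, Amber, Violet} is lowest.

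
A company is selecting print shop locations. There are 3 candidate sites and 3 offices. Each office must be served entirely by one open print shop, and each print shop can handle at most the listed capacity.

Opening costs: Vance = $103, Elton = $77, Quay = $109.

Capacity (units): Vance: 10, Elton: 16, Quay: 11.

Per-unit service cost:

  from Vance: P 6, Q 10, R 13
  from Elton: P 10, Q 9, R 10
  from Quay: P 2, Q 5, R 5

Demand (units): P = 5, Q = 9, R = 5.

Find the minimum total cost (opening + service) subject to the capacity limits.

Open {Elton, Quay}: P→Quay 2·5=10, Q→Elton 9·9=81, R→Quay 5·5=25.
Loads: Elton carries 9/16, Quay carries 10/11. Service 116; fixed 186; total 302.
Next best feasible plan costs 327.

Minimum total cost: 302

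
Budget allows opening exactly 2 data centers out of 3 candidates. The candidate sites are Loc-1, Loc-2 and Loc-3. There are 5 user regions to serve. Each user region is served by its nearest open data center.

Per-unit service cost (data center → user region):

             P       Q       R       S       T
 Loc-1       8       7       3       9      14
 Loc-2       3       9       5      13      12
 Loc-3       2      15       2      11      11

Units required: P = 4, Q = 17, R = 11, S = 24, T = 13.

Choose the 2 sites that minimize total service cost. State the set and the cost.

Choose Loc-1 and Loc-3; total service cost 508.

With exactly 2 open, each user region uses its cheapest among the chosen.
{Loc-1, Loc-3}: P→Loc-3 2·4=8, Q→Loc-1 7·17=119, R→Loc-3 2·11=22, S→Loc-1 9·24=216, T→Loc-3 11·13=143. Service cost 508.
{Loc-1, Loc-2}: service cost 536
{Loc-2, Loc-3}: service cost 590
Among all 3 size-2 choices, {Loc-1, Loc-3} is lowest.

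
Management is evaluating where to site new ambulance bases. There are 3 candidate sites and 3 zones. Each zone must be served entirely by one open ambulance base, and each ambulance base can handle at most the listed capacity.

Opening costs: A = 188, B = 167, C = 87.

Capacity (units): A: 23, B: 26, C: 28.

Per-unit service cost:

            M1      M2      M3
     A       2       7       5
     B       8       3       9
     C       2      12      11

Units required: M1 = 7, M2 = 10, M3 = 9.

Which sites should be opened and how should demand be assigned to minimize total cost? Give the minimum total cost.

Minimum total cost: 320

Open {C}: M1→C 2·7=14, M2→C 12·10=120, M3→C 11·9=99.
Loads: C carries 26/28. Service 233; fixed 87; total 320.
Next best feasible plan costs 334.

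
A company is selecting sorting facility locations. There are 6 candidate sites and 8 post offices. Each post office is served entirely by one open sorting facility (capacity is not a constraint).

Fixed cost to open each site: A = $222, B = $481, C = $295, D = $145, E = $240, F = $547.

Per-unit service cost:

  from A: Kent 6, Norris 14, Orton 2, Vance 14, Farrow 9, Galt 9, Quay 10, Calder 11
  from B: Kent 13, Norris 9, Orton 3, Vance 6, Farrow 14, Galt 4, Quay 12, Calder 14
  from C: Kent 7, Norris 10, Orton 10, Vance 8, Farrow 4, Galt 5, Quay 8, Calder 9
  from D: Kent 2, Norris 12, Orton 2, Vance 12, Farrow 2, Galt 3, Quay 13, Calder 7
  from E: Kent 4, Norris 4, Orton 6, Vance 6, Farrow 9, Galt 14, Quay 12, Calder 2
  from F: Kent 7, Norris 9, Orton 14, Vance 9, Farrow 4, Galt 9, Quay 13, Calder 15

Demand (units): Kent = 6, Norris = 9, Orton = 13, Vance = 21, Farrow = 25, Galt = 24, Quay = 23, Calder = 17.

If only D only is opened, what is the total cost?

Total cost: 1083

Each post office is assigned to its cheapest site among the open ones.
{D}: Kent→D 2·6=12, Norris→D 12·9=108, Orton→D 2·13=26, Vance→D 12·21=252, Farrow→D 2·25=50, Galt→D 3·24=72, Quay→D 13·23=299, Calder→D 7·17=119. Service 938; fixed 145; total 1083.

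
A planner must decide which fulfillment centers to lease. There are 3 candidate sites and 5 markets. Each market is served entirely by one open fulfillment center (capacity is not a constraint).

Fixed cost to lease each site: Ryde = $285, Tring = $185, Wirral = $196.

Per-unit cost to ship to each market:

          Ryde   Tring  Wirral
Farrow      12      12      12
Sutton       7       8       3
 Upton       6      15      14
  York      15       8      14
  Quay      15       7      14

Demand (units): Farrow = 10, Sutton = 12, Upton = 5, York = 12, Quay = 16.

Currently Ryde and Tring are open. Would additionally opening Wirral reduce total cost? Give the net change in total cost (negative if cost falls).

Current service cost with {Ryde, Tring}: 442.
Adding Wirral: each market re-picks its cheapest; new service cost 394, saving 48.
Extra fixed cost: 196. Net change = 196 − 48 = 148.
(Totals: 912 → 1060.)

No — net change +148 (cost rises by 148).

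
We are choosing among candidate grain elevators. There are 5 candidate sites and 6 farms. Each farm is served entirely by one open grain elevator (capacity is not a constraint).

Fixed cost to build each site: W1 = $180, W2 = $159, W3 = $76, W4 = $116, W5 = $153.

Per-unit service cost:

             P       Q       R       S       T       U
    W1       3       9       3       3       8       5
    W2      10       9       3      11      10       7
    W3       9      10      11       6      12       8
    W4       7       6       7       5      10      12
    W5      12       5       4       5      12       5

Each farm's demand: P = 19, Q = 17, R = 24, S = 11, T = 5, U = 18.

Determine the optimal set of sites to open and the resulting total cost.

For any fixed open set, each farm goes to its cheapest open site; total = fixed + service.
{W1}: P→W1 3·19=57, Q→W1 9·17=153, R→W1 3·24=72, S→W1 3·11=33, T→W1 8·5=40, U→W1 5·18=90. Service 445; fixed 180; total 625.
{W1, W4}: service 394 + fixed 296 = 690
{W1, W3}: P→W1 3·19=57, Q→W1 9·17=153, R→W1 3·24=72, S→W1 3·11=33, T→W1 8·5=40, U→W1 5·18=90. Service 445; fixed 256; total 701.
{W1, W2, W3, W4, W5}: service 377 + fixed 684 = 1061
No other subset beats 625.

Open W1 only; minimum total cost 625.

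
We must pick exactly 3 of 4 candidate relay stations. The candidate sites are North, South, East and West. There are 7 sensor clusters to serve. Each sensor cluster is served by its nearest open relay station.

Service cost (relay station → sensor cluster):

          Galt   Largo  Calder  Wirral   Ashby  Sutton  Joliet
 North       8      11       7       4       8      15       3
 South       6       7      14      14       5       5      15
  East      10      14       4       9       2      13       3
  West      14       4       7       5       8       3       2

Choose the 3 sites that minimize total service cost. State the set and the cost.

With exactly 3 open, each sensor cluster uses its cheapest among the chosen.
{South, East, West}: Galt→South 6, Largo→West 4, Calder→East 4, Wirral→West 5, Ashby→East 2, Sutton→West 3, Joliet→West 2. Service cost 26.
{North, East, West}: service cost 27
{North, South, East}: service cost 31
Among all 4 size-3 choices, {South, East, West} is lowest.

Choose South, East and West; total service cost 26.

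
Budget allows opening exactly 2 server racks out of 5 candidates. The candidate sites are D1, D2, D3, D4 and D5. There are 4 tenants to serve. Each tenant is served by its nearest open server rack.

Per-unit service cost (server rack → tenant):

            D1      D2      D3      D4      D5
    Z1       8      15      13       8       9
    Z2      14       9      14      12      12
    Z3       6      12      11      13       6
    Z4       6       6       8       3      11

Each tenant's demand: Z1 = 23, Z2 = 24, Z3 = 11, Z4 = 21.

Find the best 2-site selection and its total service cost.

With exactly 2 open, each tenant uses its cheapest among the chosen.
{D1, D2}: Z1→D1 8·23=184, Z2→D2 9·24=216, Z3→D1 6·11=66, Z4→D1 6·21=126. Service cost 592.
{D2, D4}: service cost 595
{D1, D4}: service cost 601
Among all 10 size-2 choices, {D1, D2} is lowest.

Choose D1 and D2; total service cost 592.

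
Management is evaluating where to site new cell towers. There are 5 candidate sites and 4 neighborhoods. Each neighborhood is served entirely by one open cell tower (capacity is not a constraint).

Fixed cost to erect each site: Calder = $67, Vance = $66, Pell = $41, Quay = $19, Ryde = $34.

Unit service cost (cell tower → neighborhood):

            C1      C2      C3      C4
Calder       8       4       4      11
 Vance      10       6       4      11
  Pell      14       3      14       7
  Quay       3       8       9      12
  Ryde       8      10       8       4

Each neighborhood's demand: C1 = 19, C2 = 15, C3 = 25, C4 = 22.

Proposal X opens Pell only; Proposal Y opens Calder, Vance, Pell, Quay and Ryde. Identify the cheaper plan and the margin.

Proposal X: {Pell}: C1→Pell 14·19=266, C2→Pell 3·15=45, C3→Pell 14·25=350, C4→Pell 7·22=154. Service 815; fixed 41; total 856.
Proposal Y: {Calder, Vance, Pell, Quay, Ryde}: C1→Quay 3·19=57, C2→Pell 3·15=45, C3→Calder 4·25=100, C4→Ryde 4·22=88. Service 290; fixed 227; total 517.
Difference: |856 − 517| = 339.

Proposal Y is cheaper by 339.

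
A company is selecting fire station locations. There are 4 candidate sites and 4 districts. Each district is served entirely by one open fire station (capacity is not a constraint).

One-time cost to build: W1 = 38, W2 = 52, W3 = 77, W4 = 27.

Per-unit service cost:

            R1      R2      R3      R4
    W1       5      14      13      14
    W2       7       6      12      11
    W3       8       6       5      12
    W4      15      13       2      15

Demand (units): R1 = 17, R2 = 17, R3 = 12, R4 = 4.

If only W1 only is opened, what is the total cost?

Total cost: 573

Each district is assigned to its cheapest site among the open ones.
{W1}: R1→W1 5·17=85, R2→W1 14·17=238, R3→W1 13·12=156, R4→W1 14·4=56. Service 535; fixed 38; total 573.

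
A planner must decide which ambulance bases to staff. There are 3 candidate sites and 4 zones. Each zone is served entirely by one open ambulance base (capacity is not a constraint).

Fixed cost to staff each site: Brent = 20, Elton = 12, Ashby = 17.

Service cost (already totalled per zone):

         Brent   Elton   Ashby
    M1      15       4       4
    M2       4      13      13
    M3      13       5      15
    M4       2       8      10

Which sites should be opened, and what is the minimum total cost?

For any fixed open set, each zone goes to its cheapest open site; total = fixed + service.
{Elton}: M1→Elton 4, M2→Elton 13, M3→Elton 5, M4→Elton 8. Service 30; fixed 12; total 42.
{Brent, Elton}: service 15 + fixed 32 = 47
{Brent}: service 34 + fixed 20 = 54
{Brent, Elton, Ashby}: service 15 + fixed 49 = 64
(All 7 nonempty subsets were checked; Elton only is lowest.)

Open Elton only; minimum total cost 42.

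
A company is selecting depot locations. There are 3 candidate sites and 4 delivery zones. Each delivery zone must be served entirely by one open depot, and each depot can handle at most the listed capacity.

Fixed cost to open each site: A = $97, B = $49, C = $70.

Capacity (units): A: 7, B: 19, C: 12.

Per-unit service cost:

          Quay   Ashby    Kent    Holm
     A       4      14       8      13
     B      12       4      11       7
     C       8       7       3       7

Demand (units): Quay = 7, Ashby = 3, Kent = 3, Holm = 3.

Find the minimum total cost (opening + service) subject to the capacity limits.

Open {B}: Quay→B 12·7=84, Ashby→B 4·3=12, Kent→B 11·3=33, Holm→B 7·3=21.
Loads: B carries 16/19. Service 150; fixed 49; total 199.
Next best feasible plan costs 217.

Minimum total cost: 199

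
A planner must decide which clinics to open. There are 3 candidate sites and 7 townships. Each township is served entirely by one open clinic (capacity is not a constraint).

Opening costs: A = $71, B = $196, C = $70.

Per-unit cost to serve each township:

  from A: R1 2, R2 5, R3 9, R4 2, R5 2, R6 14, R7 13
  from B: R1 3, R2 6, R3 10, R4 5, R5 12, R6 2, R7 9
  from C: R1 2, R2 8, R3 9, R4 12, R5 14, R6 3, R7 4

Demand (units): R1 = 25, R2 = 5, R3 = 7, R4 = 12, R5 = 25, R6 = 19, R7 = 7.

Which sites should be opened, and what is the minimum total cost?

For any fixed open set, each township goes to its cheapest open site; total = fixed + service.
{A, C}: R1→A 2·25=50, R2→A 5·5=25, R3→A 9·7=63, R4→A 2·12=24, R5→A 2·25=50, R6→C 3·19=57, R7→C 4·7=28. Service 297; fixed 141; total 438.
{A, B}: service 313 + fixed 267 = 580
{A, B, C}: R1→A 2·25=50, R2→A 5·5=25, R3→A 9·7=63, R4→A 2·12=24, R5→A 2·25=50, R6→B 2·19=38, R7→C 4·7=28. Service 278; fixed 337; total 615.
{C}: R1→C 2·25=50, R2→C 8·5=40, R3→C 9·7=63, R4→C 12·12=144, R5→C 14·25=350, R6→C 3·19=57, R7→C 4·7=28. Service 732; fixed 70; total 802.
No other subset beats 438.

Open A and C; minimum total cost 438.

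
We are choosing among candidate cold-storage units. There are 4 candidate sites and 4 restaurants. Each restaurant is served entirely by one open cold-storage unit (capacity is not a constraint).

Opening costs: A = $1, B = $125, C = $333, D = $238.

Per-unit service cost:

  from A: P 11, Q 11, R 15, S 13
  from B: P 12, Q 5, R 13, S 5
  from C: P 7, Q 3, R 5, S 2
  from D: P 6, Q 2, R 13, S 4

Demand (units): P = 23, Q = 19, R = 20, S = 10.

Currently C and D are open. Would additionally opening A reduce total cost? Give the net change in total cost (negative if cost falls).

Current service cost with {C, D}: 296.
Adding A: each restaurant re-picks its cheapest; new service cost 296, saving 0.
Extra fixed cost: 1. Net change = 1 − 0 = 1.
(Totals: 867 → 868.)

No — net change +1 (cost rises by 1).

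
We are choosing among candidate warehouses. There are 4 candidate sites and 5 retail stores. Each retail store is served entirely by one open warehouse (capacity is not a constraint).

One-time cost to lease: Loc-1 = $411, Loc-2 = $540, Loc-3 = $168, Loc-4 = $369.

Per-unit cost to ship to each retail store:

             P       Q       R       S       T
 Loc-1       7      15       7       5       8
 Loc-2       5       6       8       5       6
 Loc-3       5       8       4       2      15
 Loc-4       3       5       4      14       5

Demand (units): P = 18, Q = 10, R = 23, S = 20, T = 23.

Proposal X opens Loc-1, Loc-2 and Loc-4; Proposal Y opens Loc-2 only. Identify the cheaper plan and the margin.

Proposal Y is cheaper by 619.

Proposal X: {Loc-1, Loc-2, Loc-4}: P→Loc-4 3·18=54, Q→Loc-4 5·10=50, R→Loc-4 4·23=92, S→Loc-1 5·20=100, T→Loc-4 5·23=115. Service 411; fixed 1320; total 1731.
Proposal Y: {Loc-2}: P→Loc-2 5·18=90, Q→Loc-2 6·10=60, R→Loc-2 8·23=184, S→Loc-2 5·20=100, T→Loc-2 6·23=138. Service 572; fixed 540; total 1112.
Difference: |1731 − 1112| = 619.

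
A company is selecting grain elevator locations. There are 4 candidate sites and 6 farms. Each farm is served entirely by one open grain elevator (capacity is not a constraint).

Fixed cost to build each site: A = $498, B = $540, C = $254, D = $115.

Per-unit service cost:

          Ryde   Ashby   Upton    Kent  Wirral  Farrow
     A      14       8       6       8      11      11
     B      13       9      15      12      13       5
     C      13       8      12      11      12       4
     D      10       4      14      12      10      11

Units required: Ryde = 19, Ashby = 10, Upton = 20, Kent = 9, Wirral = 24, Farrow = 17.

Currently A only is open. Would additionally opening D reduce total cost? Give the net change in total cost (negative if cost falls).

Yes — net change −25 (cost falls by 25).

Current service cost with {A}: 989.
Adding D: each farm re-picks its cheapest; new service cost 849, saving 140.
Extra fixed cost: 115. Net change = 115 − 140 = -25.
(Totals: 1487 → 1462.)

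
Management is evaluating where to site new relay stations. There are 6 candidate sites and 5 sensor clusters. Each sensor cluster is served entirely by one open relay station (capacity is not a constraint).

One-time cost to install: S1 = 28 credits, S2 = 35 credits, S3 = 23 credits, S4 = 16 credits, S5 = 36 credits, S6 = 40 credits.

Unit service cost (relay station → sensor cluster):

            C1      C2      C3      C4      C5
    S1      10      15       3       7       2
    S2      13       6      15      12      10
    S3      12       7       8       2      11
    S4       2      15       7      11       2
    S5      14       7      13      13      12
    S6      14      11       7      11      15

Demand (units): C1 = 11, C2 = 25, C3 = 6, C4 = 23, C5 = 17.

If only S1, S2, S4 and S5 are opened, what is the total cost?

Each sensor cluster is assigned to its cheapest site among the open ones.
{S1, S2, S4, S5}: C1→S4 2·11=22, C2→S2 6·25=150, C3→S1 3·6=18, C4→S1 7·23=161, C5→S1 2·17=34. Service 385; fixed 115; total 500.

Total cost: 500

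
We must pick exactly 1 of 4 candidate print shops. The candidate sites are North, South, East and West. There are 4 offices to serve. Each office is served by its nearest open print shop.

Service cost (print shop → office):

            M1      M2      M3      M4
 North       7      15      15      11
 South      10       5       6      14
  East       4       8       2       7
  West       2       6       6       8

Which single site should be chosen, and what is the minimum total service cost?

Choose East only; total service cost 21.

With exactly 1 open, each office uses its cheapest among the chosen.
{East}: M1→East 4, M2→East 8, M3→East 2, M4→East 7. Service cost 21.
{West}: service cost 22
{South}: service cost 35
Among all 4 size-1 choices, {East} is lowest.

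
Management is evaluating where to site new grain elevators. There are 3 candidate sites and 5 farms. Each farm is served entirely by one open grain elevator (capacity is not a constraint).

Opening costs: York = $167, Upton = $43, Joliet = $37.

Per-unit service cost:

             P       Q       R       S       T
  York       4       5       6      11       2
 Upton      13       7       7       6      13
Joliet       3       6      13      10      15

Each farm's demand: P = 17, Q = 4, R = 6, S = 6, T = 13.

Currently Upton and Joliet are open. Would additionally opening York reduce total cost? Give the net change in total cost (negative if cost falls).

Current service cost with {Upton, Joliet}: 322.
Adding York: each farm re-picks its cheapest; new service cost 169, saving 153.
Extra fixed cost: 167. Net change = 167 − 153 = 14.
(Totals: 402 → 416.)

No — net change +14 (cost rises by 14).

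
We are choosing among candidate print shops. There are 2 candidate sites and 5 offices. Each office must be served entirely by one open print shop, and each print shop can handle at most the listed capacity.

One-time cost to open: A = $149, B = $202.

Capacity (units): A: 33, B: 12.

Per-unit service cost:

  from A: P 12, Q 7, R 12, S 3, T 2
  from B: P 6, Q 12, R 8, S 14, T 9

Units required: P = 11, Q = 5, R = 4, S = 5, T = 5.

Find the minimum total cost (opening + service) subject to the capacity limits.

Open {A}: P→A 12·11=132, Q→A 7·5=35, R→A 12·4=48, S→A 3·5=15, T→A 2·5=10.
Loads: A carries 30/33. Service 240; fixed 149; total 389.
Next best feasible plan costs 525.

Minimum total cost: 389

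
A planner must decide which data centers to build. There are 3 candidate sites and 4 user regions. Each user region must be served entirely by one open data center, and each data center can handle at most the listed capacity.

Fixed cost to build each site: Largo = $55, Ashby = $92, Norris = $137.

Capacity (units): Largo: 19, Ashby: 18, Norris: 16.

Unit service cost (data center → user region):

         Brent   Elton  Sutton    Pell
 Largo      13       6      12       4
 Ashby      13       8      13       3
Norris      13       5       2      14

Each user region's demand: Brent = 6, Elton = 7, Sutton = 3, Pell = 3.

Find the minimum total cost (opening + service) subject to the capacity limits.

Open {Largo}: Brent→Largo 13·6=78, Elton→Largo 6·7=42, Sutton→Largo 12·3=36, Pell→Largo 4·3=12.
Loads: Largo carries 19/19. Service 168; fixed 55; total 223.
Next best feasible plan costs 312.

Minimum total cost: 223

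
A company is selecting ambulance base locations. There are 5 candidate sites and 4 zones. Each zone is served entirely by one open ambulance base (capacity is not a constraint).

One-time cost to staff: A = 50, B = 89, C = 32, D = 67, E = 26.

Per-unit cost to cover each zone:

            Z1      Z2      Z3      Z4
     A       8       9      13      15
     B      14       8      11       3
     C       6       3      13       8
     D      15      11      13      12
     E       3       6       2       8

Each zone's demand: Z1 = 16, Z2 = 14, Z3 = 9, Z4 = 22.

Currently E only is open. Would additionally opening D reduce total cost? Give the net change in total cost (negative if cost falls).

No — net change +67 (cost rises by 67).

Current service cost with {E}: 326.
Adding D: each zone re-picks its cheapest; new service cost 326, saving 0.
Extra fixed cost: 67. Net change = 67 − 0 = 67.
(Totals: 352 → 419.)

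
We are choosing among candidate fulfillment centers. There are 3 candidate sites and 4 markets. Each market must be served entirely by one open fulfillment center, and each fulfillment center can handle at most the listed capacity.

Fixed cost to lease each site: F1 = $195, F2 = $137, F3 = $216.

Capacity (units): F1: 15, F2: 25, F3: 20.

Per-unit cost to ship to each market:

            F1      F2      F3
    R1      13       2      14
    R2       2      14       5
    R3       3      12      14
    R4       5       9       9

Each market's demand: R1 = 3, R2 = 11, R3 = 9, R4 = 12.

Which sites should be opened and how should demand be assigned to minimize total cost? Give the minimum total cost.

Minimum total cost: 576

Open {F1, F2}: R1→F2 2·3=6, R2→F1 2·11=22, R3→F2 12·9=108, R4→F2 9·12=108.
Loads: F1 carries 11/15, F2 carries 24/25. Service 244; fixed 332; total 576.
Next best feasible plan costs 609.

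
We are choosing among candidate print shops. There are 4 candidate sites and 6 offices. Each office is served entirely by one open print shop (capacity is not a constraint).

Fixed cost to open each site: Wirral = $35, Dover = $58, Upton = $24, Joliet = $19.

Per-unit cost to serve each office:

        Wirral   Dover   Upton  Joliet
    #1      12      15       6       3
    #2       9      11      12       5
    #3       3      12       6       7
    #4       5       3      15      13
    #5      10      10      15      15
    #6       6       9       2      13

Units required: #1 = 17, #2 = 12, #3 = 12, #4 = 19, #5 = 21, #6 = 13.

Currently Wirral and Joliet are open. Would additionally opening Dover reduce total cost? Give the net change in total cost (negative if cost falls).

No — net change +20 (cost rises by 20).

Current service cost with {Wirral, Joliet}: 530.
Adding Dover: each office re-picks its cheapest; new service cost 492, saving 38.
Extra fixed cost: 58. Net change = 58 − 38 = 20.
(Totals: 584 → 604.)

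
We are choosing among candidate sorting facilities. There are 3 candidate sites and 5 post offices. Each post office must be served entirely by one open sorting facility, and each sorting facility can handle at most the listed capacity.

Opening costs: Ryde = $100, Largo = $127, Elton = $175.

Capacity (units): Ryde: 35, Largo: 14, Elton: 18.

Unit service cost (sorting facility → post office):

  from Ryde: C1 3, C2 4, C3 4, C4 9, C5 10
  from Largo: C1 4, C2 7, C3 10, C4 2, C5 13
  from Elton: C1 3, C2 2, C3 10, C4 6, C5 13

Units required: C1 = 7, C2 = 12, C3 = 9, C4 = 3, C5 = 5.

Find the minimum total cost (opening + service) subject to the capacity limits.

Open {Ryde, Largo}: C1→Ryde 3·7=21, C2→Ryde 4·12=48, C3→Ryde 4·9=36, C4→Largo 2·3=6, C5→Ryde 10·5=50.
Loads: Ryde carries 33/35, Largo carries 3/14. Service 161; fixed 227; total 388.
Next best feasible plan costs 395.

Minimum total cost: 388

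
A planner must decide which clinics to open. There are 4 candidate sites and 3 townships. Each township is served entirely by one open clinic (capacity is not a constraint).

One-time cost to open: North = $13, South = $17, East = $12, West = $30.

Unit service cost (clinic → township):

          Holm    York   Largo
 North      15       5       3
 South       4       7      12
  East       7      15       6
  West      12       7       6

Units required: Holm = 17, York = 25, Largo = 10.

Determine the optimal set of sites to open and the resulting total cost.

For any fixed open set, each township goes to its cheapest open site; total = fixed + service.
{North, South}: Holm→South 4·17=68, York→North 5·25=125, Largo→North 3·10=30. Service 223; fixed 30; total 253.
{North, South, East}: Holm→South 4·17=68, York→North 5·25=125, Largo→North 3·10=30. Service 223; fixed 42; total 265.
{North, South, West}: Holm→South 4·17=68, York→North 5·25=125, Largo→North 3·10=30. Service 223; fixed 60; total 283.
{North, South, East, West}: Holm→South 4·17=68, York→North 5·25=125, Largo→North 3·10=30. Service 223; fixed 72; total 295.
No other subset beats 253.

Open North and South; minimum total cost 253.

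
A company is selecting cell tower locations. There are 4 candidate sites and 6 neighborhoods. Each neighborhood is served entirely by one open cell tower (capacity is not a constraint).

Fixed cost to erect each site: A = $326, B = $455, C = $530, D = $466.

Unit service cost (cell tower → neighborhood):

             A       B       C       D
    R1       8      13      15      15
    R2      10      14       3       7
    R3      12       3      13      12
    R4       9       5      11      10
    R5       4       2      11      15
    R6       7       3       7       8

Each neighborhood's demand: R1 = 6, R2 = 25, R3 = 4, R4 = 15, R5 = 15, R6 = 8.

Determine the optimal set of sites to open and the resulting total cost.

For any fixed open set, each neighborhood goes to its cheapest open site; total = fixed + service.
{A}: R1→A 8·6=48, R2→A 10·25=250, R3→A 12·4=48, R4→A 9·15=135, R5→A 4·15=60, R6→A 7·8=56. Service 597; fixed 326; total 923.
{B}: service 569 + fixed 455 = 1024
{C}: service 603 + fixed 530 = 1133
{A, B, C, D}: R1→A 8·6=48, R2→C 3·25=75, R3→B 3·4=12, R4→B 5·15=75, R5→B 2·15=30, R6→B 3·8=24. Service 264; fixed 1777; total 2041.
No other subset beats 923.

Open A only; minimum total cost 923.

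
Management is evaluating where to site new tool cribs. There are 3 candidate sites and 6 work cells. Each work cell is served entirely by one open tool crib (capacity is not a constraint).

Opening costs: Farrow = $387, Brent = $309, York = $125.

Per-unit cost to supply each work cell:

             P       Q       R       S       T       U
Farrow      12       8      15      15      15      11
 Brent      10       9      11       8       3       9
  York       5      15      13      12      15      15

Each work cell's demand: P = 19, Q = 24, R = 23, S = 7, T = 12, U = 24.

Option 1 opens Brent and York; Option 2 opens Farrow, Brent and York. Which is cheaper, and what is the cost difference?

Option 1: {Brent, York}: P→York 5·19=95, Q→Brent 9·24=216, R→Brent 11·23=253, S→Brent 8·7=56, T→Brent 3·12=36, U→Brent 9·24=216. Service 872; fixed 434; total 1306.
Option 2: {Farrow, Brent, York}: P→York 5·19=95, Q→Farrow 8·24=192, R→Brent 11·23=253, S→Brent 8·7=56, T→Brent 3·12=36, U→Brent 9·24=216. Service 848; fixed 821; total 1669.
Difference: |1306 − 1669| = 363.

Option 1 is cheaper by 363.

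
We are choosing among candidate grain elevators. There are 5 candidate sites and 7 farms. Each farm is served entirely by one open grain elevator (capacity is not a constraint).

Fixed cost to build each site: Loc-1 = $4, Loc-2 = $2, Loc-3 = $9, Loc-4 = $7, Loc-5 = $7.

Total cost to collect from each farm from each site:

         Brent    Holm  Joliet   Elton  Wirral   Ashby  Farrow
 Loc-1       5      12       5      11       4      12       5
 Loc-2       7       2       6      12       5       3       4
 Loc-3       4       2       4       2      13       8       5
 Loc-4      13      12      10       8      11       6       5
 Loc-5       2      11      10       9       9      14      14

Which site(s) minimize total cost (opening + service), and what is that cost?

Open Loc-2 and Loc-3; minimum total cost 35.

For any fixed open set, each farm goes to its cheapest open site; total = fixed + service.
{Loc-2, Loc-3}: Brent→Loc-3 4, Holm→Loc-2 2, Joliet→Loc-3 4, Elton→Loc-3 2, Wirral→Loc-2 5, Ashby→Loc-2 3, Farrow→Loc-2 4. Service 24; fixed 11; total 35.
{Loc-1, Loc-2, Loc-3}: Brent→Loc-3 4, Holm→Loc-2 2, Joliet→Loc-3 4, Elton→Loc-3 2, Wirral→Loc-1 4, Ashby→Loc-2 3, Farrow→Loc-2 4. Service 23; fixed 15; total 38.
{Loc-1, Loc-2}: service 34 + fixed 6 = 40
{Loc-1, Loc-2, Loc-3, Loc-4, Loc-5}: service 21 + fixed 29 = 50
No other subset beats 35.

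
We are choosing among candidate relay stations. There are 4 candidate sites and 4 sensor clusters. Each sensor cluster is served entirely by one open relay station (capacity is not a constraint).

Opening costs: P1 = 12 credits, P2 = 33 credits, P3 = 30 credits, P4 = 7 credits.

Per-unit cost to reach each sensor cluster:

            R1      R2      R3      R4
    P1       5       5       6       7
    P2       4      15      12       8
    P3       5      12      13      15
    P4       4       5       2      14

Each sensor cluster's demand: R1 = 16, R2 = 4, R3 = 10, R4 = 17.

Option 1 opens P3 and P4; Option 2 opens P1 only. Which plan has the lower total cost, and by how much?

Option 2 is cheaper by 88.

Option 1: {P3, P4}: R1→P4 4·16=64, R2→P4 5·4=20, R3→P4 2·10=20, R4→P4 14·17=238. Service 342; fixed 37; total 379.
Option 2: {P1}: R1→P1 5·16=80, R2→P1 5·4=20, R3→P1 6·10=60, R4→P1 7·17=119. Service 279; fixed 12; total 291.
Difference: |379 − 291| = 88.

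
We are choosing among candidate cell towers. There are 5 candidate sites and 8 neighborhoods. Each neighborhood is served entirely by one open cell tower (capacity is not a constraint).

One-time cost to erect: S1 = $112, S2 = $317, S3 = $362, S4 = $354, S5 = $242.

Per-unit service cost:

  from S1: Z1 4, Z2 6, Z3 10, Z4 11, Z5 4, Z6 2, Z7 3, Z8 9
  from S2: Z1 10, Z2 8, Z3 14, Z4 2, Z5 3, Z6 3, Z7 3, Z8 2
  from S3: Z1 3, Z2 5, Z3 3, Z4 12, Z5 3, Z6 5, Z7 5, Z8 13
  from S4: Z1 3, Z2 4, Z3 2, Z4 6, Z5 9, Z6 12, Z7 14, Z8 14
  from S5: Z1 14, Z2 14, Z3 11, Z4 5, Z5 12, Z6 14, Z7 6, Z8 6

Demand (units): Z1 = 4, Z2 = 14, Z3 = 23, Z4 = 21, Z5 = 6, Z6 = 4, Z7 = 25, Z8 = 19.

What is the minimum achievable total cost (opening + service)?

For any fixed open set, each neighborhood goes to its cheapest open site; total = fixed + service.
{S1, S2}: Z1→S1 4·4=16, Z2→S1 6·14=84, Z3→S1 10·23=230, Z4→S2 2·21=42, Z5→S2 3·6=18, Z6→S1 2·4=8, Z7→S1 3·25=75, Z8→S2 2·19=38. Service 511; fixed 429; total 940.
{S1}: service 839 + fixed 112 = 951
{S2, S4}: service 299 + fixed 671 = 970
{S1, S2, S3, S4, S5}: Z1→S3 3·4=12, Z2→S4 4·14=56, Z3→S4 2·23=46, Z4→S2 2·21=42, Z5→S2 3·6=18, Z6→S1 2·4=8, Z7→S1 3·25=75, Z8→S2 2·19=38. Service 295; fixed 1387; total 1682.
No other subset beats 940.

Minimum total cost: 940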